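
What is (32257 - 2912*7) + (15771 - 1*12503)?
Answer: 15141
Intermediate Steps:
(32257 - 2912*7) + (15771 - 1*12503) = (32257 - 20384) + (15771 - 12503) = 11873 + 3268 = 15141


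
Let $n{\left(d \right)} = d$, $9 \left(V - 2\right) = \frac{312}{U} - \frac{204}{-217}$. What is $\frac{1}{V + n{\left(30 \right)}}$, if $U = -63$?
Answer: $\frac{5859}{184876} \approx 0.031691$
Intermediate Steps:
$V = \frac{9106}{5859}$ ($V = 2 + \frac{\frac{312}{-63} - \frac{204}{-217}}{9} = 2 + \frac{312 \left(- \frac{1}{63}\right) - - \frac{204}{217}}{9} = 2 + \frac{- \frac{104}{21} + \frac{204}{217}}{9} = 2 + \frac{1}{9} \left(- \frac{2612}{651}\right) = 2 - \frac{2612}{5859} = \frac{9106}{5859} \approx 1.5542$)
$\frac{1}{V + n{\left(30 \right)}} = \frac{1}{\frac{9106}{5859} + 30} = \frac{1}{\frac{184876}{5859}} = \frac{5859}{184876}$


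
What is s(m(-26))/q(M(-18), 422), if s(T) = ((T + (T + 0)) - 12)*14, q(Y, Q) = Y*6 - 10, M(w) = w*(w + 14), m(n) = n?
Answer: -448/211 ≈ -2.1232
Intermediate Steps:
M(w) = w*(14 + w)
q(Y, Q) = -10 + 6*Y (q(Y, Q) = 6*Y - 10 = -10 + 6*Y)
s(T) = -168 + 28*T (s(T) = ((T + T) - 12)*14 = (2*T - 12)*14 = (-12 + 2*T)*14 = -168 + 28*T)
s(m(-26))/q(M(-18), 422) = (-168 + 28*(-26))/(-10 + 6*(-18*(14 - 18))) = (-168 - 728)/(-10 + 6*(-18*(-4))) = -896/(-10 + 6*72) = -896/(-10 + 432) = -896/422 = -896*1/422 = -448/211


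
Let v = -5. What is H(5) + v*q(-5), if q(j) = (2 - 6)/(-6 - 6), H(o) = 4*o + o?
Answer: 70/3 ≈ 23.333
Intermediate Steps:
H(o) = 5*o
q(j) = 1/3 (q(j) = -4/(-12) = -4*(-1/12) = 1/3)
H(5) + v*q(-5) = 5*5 - 5*1/3 = 25 - 5/3 = 70/3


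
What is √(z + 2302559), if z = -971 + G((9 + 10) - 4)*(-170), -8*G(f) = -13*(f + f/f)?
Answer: 4*√143573 ≈ 1515.6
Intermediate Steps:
G(f) = 13/8 + 13*f/8 (G(f) = -(-13)*(f + f/f)/8 = -(-13)*(f + 1)/8 = -(-13)*(1 + f)/8 = -(-13 - 13*f)/8 = 13/8 + 13*f/8)
z = -5391 (z = -971 + (13/8 + 13*((9 + 10) - 4)/8)*(-170) = -971 + (13/8 + 13*(19 - 4)/8)*(-170) = -971 + (13/8 + (13/8)*15)*(-170) = -971 + (13/8 + 195/8)*(-170) = -971 + 26*(-170) = -971 - 4420 = -5391)
√(z + 2302559) = √(-5391 + 2302559) = √2297168 = 4*√143573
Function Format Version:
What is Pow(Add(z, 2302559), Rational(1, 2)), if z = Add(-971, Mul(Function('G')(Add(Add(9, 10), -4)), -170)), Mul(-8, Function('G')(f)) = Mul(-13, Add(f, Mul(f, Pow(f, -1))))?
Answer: Mul(4, Pow(143573, Rational(1, 2))) ≈ 1515.6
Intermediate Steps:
Function('G')(f) = Add(Rational(13, 8), Mul(Rational(13, 8), f)) (Function('G')(f) = Mul(Rational(-1, 8), Mul(-13, Add(f, Mul(f, Pow(f, -1))))) = Mul(Rational(-1, 8), Mul(-13, Add(f, 1))) = Mul(Rational(-1, 8), Mul(-13, Add(1, f))) = Mul(Rational(-1, 8), Add(-13, Mul(-13, f))) = Add(Rational(13, 8), Mul(Rational(13, 8), f)))
z = -5391 (z = Add(-971, Mul(Add(Rational(13, 8), Mul(Rational(13, 8), Add(Add(9, 10), -4))), -170)) = Add(-971, Mul(Add(Rational(13, 8), Mul(Rational(13, 8), Add(19, -4))), -170)) = Add(-971, Mul(Add(Rational(13, 8), Mul(Rational(13, 8), 15)), -170)) = Add(-971, Mul(Add(Rational(13, 8), Rational(195, 8)), -170)) = Add(-971, Mul(26, -170)) = Add(-971, -4420) = -5391)
Pow(Add(z, 2302559), Rational(1, 2)) = Pow(Add(-5391, 2302559), Rational(1, 2)) = Pow(2297168, Rational(1, 2)) = Mul(4, Pow(143573, Rational(1, 2)))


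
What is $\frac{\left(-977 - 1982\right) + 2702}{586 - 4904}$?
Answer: $\frac{257}{4318} \approx 0.059518$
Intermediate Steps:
$\frac{\left(-977 - 1982\right) + 2702}{586 - 4904} = \frac{\left(-977 - 1982\right) + 2702}{-4318} = \left(-2959 + 2702\right) \left(- \frac{1}{4318}\right) = \left(-257\right) \left(- \frac{1}{4318}\right) = \frac{257}{4318}$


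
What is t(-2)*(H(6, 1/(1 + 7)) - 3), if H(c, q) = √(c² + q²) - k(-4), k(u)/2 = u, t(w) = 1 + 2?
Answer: 15 + 3*√2305/8 ≈ 33.004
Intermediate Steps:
t(w) = 3
k(u) = 2*u
H(c, q) = 8 + √(c² + q²) (H(c, q) = √(c² + q²) - 2*(-4) = √(c² + q²) - 1*(-8) = √(c² + q²) + 8 = 8 + √(c² + q²))
t(-2)*(H(6, 1/(1 + 7)) - 3) = 3*((8 + √(6² + (1/(1 + 7))²)) - 3) = 3*((8 + √(36 + (1/8)²)) - 3) = 3*((8 + √(36 + (⅛)²)) - 3) = 3*((8 + √(36 + 1/64)) - 3) = 3*((8 + √(2305/64)) - 3) = 3*((8 + √2305/8) - 3) = 3*(5 + √2305/8) = 15 + 3*√2305/8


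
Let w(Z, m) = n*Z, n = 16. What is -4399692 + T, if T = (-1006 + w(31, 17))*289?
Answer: -4547082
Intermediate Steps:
w(Z, m) = 16*Z
T = -147390 (T = (-1006 + 16*31)*289 = (-1006 + 496)*289 = -510*289 = -147390)
-4399692 + T = -4399692 - 147390 = -4547082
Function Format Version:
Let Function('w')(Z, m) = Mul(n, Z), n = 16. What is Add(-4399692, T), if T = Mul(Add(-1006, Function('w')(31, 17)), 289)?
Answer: -4547082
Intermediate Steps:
Function('w')(Z, m) = Mul(16, Z)
T = -147390 (T = Mul(Add(-1006, Mul(16, 31)), 289) = Mul(Add(-1006, 496), 289) = Mul(-510, 289) = -147390)
Add(-4399692, T) = Add(-4399692, -147390) = -4547082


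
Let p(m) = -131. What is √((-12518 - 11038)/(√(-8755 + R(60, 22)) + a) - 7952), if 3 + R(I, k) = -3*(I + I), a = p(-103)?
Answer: 2*√((254539 - 1988*I*√9118)/(-131 + I*√9118)) ≈ 0.4835 + 88.514*I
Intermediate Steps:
a = -131
R(I, k) = -3 - 6*I (R(I, k) = -3 - 3*(I + I) = -3 - 6*I)
√((-12518 - 11038)/(√(-8755 + R(60, 22)) + a) - 7952) = √((-12518 - 11038)/(√(-8755 + (-3 - 6*60)) - 131) - 7952) = √(-23556/(√(-8755 + (-3 - 360)) - 131) - 7952) = √(-23556/(√(-8755 - 363) - 131) - 7952) = √(-23556/(√(-9118) - 131) - 7952) = √(-23556/(I*√9118 - 131) - 7952) = √(-23556/(-131 + I*√9118) - 7952) = √(-7952 - 23556/(-131 + I*√9118))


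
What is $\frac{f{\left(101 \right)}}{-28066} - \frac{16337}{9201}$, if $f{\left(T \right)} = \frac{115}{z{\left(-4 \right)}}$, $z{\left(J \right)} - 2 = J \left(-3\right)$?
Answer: $- \frac{6420257503}{3615293724} \approx -1.7759$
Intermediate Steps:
$z{\left(J \right)} = 2 - 3 J$ ($z{\left(J \right)} = 2 + J \left(-3\right) = 2 - 3 J$)
$f{\left(T \right)} = \frac{115}{14}$ ($f{\left(T \right)} = \frac{115}{2 - -12} = \frac{115}{2 + 12} = \frac{115}{14}$)
$\frac{f{\left(101 \right)}}{-28066} - \frac{16337}{9201} = \frac{115}{14 \left(-28066\right)} - \frac{16337}{9201} = \frac{115}{14} \left(- \frac{1}{28066}\right) - \frac{16337}{9201} = - \frac{115}{392924} - \frac{16337}{9201} = - \frac{6420257503}{3615293724}$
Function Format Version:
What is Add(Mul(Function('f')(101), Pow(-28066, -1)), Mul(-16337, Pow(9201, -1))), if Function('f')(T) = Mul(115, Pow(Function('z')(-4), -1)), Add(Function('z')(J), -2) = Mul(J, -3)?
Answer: Rational(-6420257503, 3615293724) ≈ -1.7759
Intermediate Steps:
Function('z')(J) = Add(2, Mul(-3, J)) (Function('z')(J) = Add(2, Mul(J, -3)) = Add(2, Mul(-3, J)))
Function('f')(T) = Rational(115, 14) (Function('f')(T) = Mul(115, Pow(Add(2, Mul(-3, -4)), -1)) = Mul(115, Pow(Add(2, 12), -1)) = Mul(115, Pow(14, -1)) = Mul(115, Rational(1, 14)) = Rational(115, 14))
Add(Mul(Function('f')(101), Pow(-28066, -1)), Mul(-16337, Pow(9201, -1))) = Add(Mul(Rational(115, 14), Pow(-28066, -1)), Mul(-16337, Pow(9201, -1))) = Add(Mul(Rational(115, 14), Rational(-1, 28066)), Mul(-16337, Rational(1, 9201))) = Add(Rational(-115, 392924), Rational(-16337, 9201)) = Rational(-6420257503, 3615293724)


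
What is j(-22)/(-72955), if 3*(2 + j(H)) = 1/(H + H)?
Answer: 53/1926012 ≈ 2.7518e-5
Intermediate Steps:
j(H) = -2 + 1/(6*H) (j(H) = -2 + 1/(3*(H + H)) = -2 + 1/(3*((2*H))) = -2 + (1/(2*H))/3 = -2 + 1/(6*H))
j(-22)/(-72955) = (-2 + (⅙)/(-22))/(-72955) = (-2 + (⅙)*(-1/22))*(-1/72955) = (-2 - 1/132)*(-1/72955) = -265/132*(-1/72955) = 53/1926012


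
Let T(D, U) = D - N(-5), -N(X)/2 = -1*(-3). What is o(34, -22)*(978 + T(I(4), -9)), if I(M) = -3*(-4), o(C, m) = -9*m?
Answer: 197208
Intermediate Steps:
N(X) = -6 (N(X) = -(-2)*(-3) = -2*3 = -6)
I(M) = 12
T(D, U) = 6 + D (T(D, U) = D - 1*(-6) = D + 6 = 6 + D)
o(34, -22)*(978 + T(I(4), -9)) = (-9*(-22))*(978 + (6 + 12)) = 198*(978 + 18) = 198*996 = 197208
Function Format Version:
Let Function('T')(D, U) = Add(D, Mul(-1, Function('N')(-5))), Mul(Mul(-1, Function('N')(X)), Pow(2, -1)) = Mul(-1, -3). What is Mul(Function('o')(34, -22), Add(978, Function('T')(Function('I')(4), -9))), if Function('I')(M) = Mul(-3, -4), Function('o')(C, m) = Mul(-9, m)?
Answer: 197208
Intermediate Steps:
Function('N')(X) = -6 (Function('N')(X) = Mul(-2, Mul(-1, -3)) = Mul(-2, 3) = -6)
Function('I')(M) = 12
Function('T')(D, U) = Add(6, D) (Function('T')(D, U) = Add(D, Mul(-1, -6)) = Add(D, 6) = Add(6, D))
Mul(Function('o')(34, -22), Add(978, Function('T')(Function('I')(4), -9))) = Mul(Mul(-9, -22), Add(978, Add(6, 12))) = Mul(198, Add(978, 18)) = Mul(198, 996) = 197208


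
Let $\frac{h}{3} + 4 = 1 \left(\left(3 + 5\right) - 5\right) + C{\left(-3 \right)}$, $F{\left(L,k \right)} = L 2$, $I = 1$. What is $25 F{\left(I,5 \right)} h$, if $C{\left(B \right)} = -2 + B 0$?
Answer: $-450$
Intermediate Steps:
$C{\left(B \right)} = -2$ ($C{\left(B \right)} = -2 + 0 = -2$)
$F{\left(L,k \right)} = 2 L$
$h = -9$ ($h = -12 + 3 \left(1 \left(\left(3 + 5\right) - 5\right) - 2\right) = -12 + 3 \left(1 \left(8 - 5\right) - 2\right) = -12 + 3 \left(1 \cdot 3 - 2\right) = -12 + 3 \left(3 - 2\right) = -12 + 3 \cdot 1 = -12 + 3 = -9$)
$25 F{\left(I,5 \right)} h = 25 \cdot 2 \cdot 1 \left(-9\right) = 25 \cdot 2 \left(-9\right) = 50 \left(-9\right) = -450$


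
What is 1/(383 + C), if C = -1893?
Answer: -1/1510 ≈ -0.00066225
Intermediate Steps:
1/(383 + C) = 1/(383 - 1893) = 1/(-1510) = -1/1510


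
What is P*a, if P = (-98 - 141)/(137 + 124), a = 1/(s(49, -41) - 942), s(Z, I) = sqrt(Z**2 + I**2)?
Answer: 239/244731 + 239*sqrt(4082)/230536602 ≈ 0.0010428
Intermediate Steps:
s(Z, I) = sqrt(I**2 + Z**2)
a = 1/(-942 + sqrt(4082)) (a = 1/(sqrt((-41)**2 + 49**2) - 942) = 1/(sqrt(1681 + 2401) - 942) = 1/(sqrt(4082) - 942) = 1/(-942 + sqrt(4082)) ≈ -0.0011388)
P = -239/261 ≈ -0.91571
P*a = -239*(-3/2813 - sqrt(4082)/883282)/261 = 239/244731 + 239*sqrt(4082)/230536602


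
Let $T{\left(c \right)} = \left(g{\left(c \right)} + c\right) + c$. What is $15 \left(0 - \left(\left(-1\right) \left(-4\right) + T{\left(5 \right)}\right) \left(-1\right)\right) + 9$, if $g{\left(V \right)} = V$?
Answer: $294$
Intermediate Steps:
$T{\left(c \right)} = 3 c$ ($T{\left(c \right)} = \left(c + c\right) + c = 2 c + c = 3 c$)
$15 \left(0 - \left(\left(-1\right) \left(-4\right) + T{\left(5 \right)}\right) \left(-1\right)\right) + 9 = 15 \left(0 - \left(\left(-1\right) \left(-4\right) + 3 \cdot 5\right) \left(-1\right)\right) + 9 = 15 \left(0 - \left(4 + 15\right) \left(-1\right)\right) + 9 = 15 \left(0 - 19 \left(-1\right)\right) + 9 = 15 \left(0 - -19\right) + 9 = 15 \left(0 + 19\right) + 9 = 15 \cdot 19 + 9 = 285 + 9 = 294$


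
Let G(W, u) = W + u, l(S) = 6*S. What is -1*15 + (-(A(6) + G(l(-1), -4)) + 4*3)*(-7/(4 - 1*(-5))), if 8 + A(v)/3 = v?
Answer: -331/9 ≈ -36.778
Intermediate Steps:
A(v) = -24 + 3*v
-1*15 + (-(A(6) + G(l(-1), -4)) + 4*3)*(-7/(4 - 1*(-5))) = -1*15 + (-((-24 + 3*6) + (6*(-1) - 4)) + 4*3)*(-7/(4 - 1*(-5))) = -15 + (-((-24 + 18) + (-6 - 4)) + 12)*(-7/(4 + 5)) = -15 + (-(-6 - 10) + 12)*(-7/9) = -15 + (-1*(-16) + 12)*(-7*⅑) = -15 + (16 + 12)*(-7/9) = -15 + 28*(-7/9) = -15 - 196/9 = -331/9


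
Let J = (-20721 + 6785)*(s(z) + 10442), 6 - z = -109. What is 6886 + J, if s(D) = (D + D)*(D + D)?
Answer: -882727226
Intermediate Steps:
z = 115 (z = 6 - 1*(-109) = 6 + 109 = 115)
s(D) = 4*D² (s(D) = (2*D)*(2*D) = 4*D²)
J = -882734112 (J = (-20721 + 6785)*(4*115² + 10442) = -13936*(4*13225 + 10442) = -13936*(52900 + 10442) = -13936*63342 = -882734112)
6886 + J = 6886 - 882734112 = -882727226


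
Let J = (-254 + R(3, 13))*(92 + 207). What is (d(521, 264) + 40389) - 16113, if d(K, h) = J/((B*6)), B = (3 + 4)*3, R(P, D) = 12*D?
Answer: 216391/9 ≈ 24043.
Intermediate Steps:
B = 21 (B = 7*3 = 21)
J = -29302 (J = (-254 + 12*13)*(92 + 207) = (-254 + 156)*299 = -98*299 = -29302)
d(K, h) = -2093/9 (d(K, h) = -29302/(21*6) = -29302/126 = -29302*1/126 = -2093/9)
(d(521, 264) + 40389) - 16113 = (-2093/9 + 40389) - 16113 = 361408/9 - 16113 = 216391/9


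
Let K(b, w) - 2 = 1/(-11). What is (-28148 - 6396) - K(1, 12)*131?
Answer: -382735/11 ≈ -34794.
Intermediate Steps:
K(b, w) = 21/11 (K(b, w) = 2 + 1/(-11) = 2 - 1/11 = 21/11)
(-28148 - 6396) - K(1, 12)*131 = (-28148 - 6396) - 1*21/11*131 = -34544 - 21/11*131 = -34544 - 2751/11 = -382735/11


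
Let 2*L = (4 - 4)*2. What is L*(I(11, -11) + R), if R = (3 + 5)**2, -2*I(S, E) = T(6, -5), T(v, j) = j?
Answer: 0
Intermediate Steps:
L = 0 (L = ((4 - 4)*2)/2 = (0*2)/2 = (1/2)*0 = 0)
I(S, E) = 5/2 (I(S, E) = -1/2*(-5) = 5/2)
R = 64 (R = 8**2 = 64)
L*(I(11, -11) + R) = 0*(5/2 + 64) = 0*(133/2) = 0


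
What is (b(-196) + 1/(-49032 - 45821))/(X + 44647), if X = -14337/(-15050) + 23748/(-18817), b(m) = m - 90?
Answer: -7682525407770150/1199298328902933787 ≈ -0.0064059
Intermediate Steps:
b(m) = -90 + m
X = -87628071/283195850 (X = -14337*(-1/15050) + 23748*(-1/18817) = 14337/15050 - 23748/18817 = -87628071/283195850 ≈ -0.30943)
(b(-196) + 1/(-49032 - 45821))/(X + 44647) = ((-90 - 196) + 1/(-49032 - 45821))/(-87628071/283195850 + 44647) = (-286 + 1/(-94853))/(12643757486879/283195850) = (-286 - 1/94853)*(283195850/12643757486879) = -27127959/94853*283195850/12643757486879 = -7682525407770150/1199298328902933787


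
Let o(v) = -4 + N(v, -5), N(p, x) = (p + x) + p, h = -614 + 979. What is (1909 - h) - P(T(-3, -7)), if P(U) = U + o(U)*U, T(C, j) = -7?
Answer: 1390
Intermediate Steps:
h = 365
N(p, x) = x + 2*p
o(v) = -9 + 2*v (o(v) = -4 + (-5 + 2*v) = -9 + 2*v)
P(U) = U + U*(-9 + 2*U) (P(U) = U + (-9 + 2*U)*U = U + U*(-9 + 2*U))
(1909 - h) - P(T(-3, -7)) = (1909 - 1*365) - 2*(-7)*(-4 - 7) = (1909 - 365) - 2*(-7)*(-11) = 1544 - 1*154 = 1544 - 154 = 1390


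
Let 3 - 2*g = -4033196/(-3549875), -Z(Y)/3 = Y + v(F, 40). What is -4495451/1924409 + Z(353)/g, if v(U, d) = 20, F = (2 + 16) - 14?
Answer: -15318442543046729/12732715515461 ≈ -1203.1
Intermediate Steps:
F = 4 (F = 18 - 14 = 4)
Z(Y) = -60 - 3*Y (Z(Y) = -3*(Y + 20) = -3*(20 + Y) = -60 - 3*Y)
g = 6616429/7099750 (g = 3/2 - (-2016598)/(-3549875) = 3/2 - (-2016598)*(-1)/3549875 = 3/2 - 1/2*4033196/3549875 = 3/2 - 2016598/3549875 = 6616429/7099750 ≈ 0.93192)
-4495451/1924409 + Z(353)/g = -4495451/1924409 + (-60 - 3*353)/(6616429/7099750) = -4495451*1/1924409 + (-60 - 1059)*(7099750/6616429) = -4495451/1924409 - 1119*7099750/6616429 = -4495451/1924409 - 7944620250/6616429 = -15318442543046729/12732715515461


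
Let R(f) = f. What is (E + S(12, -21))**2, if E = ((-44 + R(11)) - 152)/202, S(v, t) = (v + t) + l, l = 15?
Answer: 1054729/40804 ≈ 25.849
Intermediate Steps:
S(v, t) = 15 + t + v (S(v, t) = (v + t) + 15 = (t + v) + 15 = 15 + t + v)
E = -185/202 (E = ((-44 + 11) - 152)/202 = (-33 - 152)*(1/202) = -185*1/202 = -185/202 ≈ -0.91584)
(E + S(12, -21))**2 = (-185/202 + (15 - 21 + 12))**2 = (-185/202 + 6)**2 = (1027/202)**2 = 1054729/40804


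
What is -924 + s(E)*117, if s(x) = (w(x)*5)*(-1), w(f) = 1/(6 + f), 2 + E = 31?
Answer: -6585/7 ≈ -940.71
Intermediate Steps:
E = 29 (E = -2 + 31 = 29)
s(x) = -5/(6 + x) (s(x) = (5/(6 + x))*(-1) = -5/(6 + x))
-924 + s(E)*117 = -924 - 5/(6 + 29)*117 = -924 - 5/35*117 = -924 - 5*1/35*117 = -924 - 1/7*117 = -924 - 117/7 = -6585/7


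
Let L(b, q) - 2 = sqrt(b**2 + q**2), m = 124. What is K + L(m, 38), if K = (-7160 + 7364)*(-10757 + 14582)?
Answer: 780302 + 58*sqrt(5) ≈ 7.8043e+5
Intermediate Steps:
K = 780300 (K = 204*3825 = 780300)
L(b, q) = 2 + sqrt(b**2 + q**2)
K + L(m, 38) = 780300 + (2 + sqrt(124**2 + 38**2)) = 780300 + (2 + sqrt(15376 + 1444)) = 780300 + (2 + sqrt(16820)) = 780300 + (2 + 58*sqrt(5)) = 780302 + 58*sqrt(5)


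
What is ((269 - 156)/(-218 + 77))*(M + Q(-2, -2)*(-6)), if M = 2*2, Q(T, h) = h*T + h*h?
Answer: 4972/141 ≈ 35.262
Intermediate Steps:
Q(T, h) = h² + T*h (Q(T, h) = T*h + h² = h² + T*h)
M = 4
((269 - 156)/(-218 + 77))*(M + Q(-2, -2)*(-6)) = ((269 - 156)/(-218 + 77))*(4 - 2*(-2 - 2)*(-6)) = (113/(-141))*(4 - 2*(-4)*(-6)) = (113*(-1/141))*(4 + 8*(-6)) = -113*(4 - 48)/141 = -113/141*(-44) = 4972/141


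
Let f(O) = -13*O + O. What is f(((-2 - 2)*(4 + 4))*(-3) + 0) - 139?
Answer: -1291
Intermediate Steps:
f(O) = -12*O
f(((-2 - 2)*(4 + 4))*(-3) + 0) - 139 = -12*(((-2 - 2)*(4 + 4))*(-3) + 0) - 139 = -12*(-4*8*(-3) + 0) - 139 = -12*(-32*(-3) + 0) - 139 = -12*(96 + 0) - 139 = -12*96 - 139 = -1152 - 139 = -1291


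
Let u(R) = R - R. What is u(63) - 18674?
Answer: -18674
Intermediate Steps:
u(R) = 0
u(63) - 18674 = 0 - 18674 = -18674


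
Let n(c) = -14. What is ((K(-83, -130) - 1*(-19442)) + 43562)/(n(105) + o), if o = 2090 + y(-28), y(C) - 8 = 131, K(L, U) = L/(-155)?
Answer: 9765703/343325 ≈ 28.444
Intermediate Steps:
K(L, U) = -L/155 (K(L, U) = L*(-1/155) = -L/155)
y(C) = 139 (y(C) = 8 + 131 = 139)
o = 2229 (o = 2090 + 139 = 2229)
((K(-83, -130) - 1*(-19442)) + 43562)/(n(105) + o) = ((-1/155*(-83) - 1*(-19442)) + 43562)/(-14 + 2229) = ((83/155 + 19442) + 43562)/2215 = (3013593/155 + 43562)*(1/2215) = (9765703/155)*(1/2215) = 9765703/343325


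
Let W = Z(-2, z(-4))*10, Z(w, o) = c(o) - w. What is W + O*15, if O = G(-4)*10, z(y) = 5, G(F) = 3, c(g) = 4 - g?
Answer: 460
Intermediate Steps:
O = 30 (O = 3*10 = 30)
Z(w, o) = 4 - o - w (Z(w, o) = (4 - o) - w = 4 - o - w)
W = 10 (W = (4 - 1*5 - 1*(-2))*10 = (4 - 5 + 2)*10 = 1*10 = 10)
W + O*15 = 10 + 30*15 = 10 + 450 = 460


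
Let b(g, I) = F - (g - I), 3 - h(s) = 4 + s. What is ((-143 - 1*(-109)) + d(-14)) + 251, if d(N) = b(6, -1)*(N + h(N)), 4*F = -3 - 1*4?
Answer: 903/4 ≈ 225.75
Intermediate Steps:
h(s) = -1 - s (h(s) = 3 - (4 + s) = 3 + (-4 - s) = -1 - s)
F = -7/4 (F = (-3 - 1*4)/4 = (-3 - 4)/4 = (1/4)*(-7) = -7/4 ≈ -1.7500)
b(g, I) = -7/4 + I - g (b(g, I) = -7/4 - (g - I) = -7/4 + (I - g) = -7/4 + I - g)
d(N) = 35/4 (d(N) = (-7/4 - 1 - 1*6)*(N + (-1 - N)) = (-7/4 - 1 - 6)*(-1) = -35/4*(-1) = 35/4)
((-143 - 1*(-109)) + d(-14)) + 251 = ((-143 - 1*(-109)) + 35/4) + 251 = ((-143 + 109) + 35/4) + 251 = (-34 + 35/4) + 251 = -101/4 + 251 = 903/4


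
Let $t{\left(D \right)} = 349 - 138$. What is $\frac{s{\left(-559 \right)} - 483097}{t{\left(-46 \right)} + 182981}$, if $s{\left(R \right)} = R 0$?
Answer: $- \frac{483097}{183192} \approx -2.6371$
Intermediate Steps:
$s{\left(R \right)} = 0$
$t{\left(D \right)} = 211$ ($t{\left(D \right)} = 349 - 138 = 211$)
$\frac{s{\left(-559 \right)} - 483097}{t{\left(-46 \right)} + 182981} = \frac{0 - 483097}{211 + 182981} = - \frac{483097}{183192}$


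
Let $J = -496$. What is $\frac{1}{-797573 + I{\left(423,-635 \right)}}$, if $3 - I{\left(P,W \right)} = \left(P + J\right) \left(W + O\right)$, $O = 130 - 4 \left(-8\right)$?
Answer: $- \frac{1}{832099} \approx -1.2018 \cdot 10^{-6}$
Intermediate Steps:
$O = 162$ ($O = 130 - -32 = 130 + 32 = 162$)
$I{\left(P,W \right)} = 3 - \left(-496 + P\right) \left(162 + W\right)$ ($I{\left(P,W \right)} = 3 - \left(P - 496\right) \left(W + 162\right) = 3 - \left(-496 + P\right) \left(162 + W\right)$)
$\frac{1}{-797573 + I{\left(423,-635 \right)}} = \frac{1}{-797573 + \left(80355 - 68526 + 496 \left(-635\right) - 423 \left(-635\right)\right)} = \frac{1}{-797573 + \left(80355 - 68526 - 314960 + 268605\right)} = \frac{1}{-797573 - 34526} = \frac{1}{-832099} = - \frac{1}{832099}$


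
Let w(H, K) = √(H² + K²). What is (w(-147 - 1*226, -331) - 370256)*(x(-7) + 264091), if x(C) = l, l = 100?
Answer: -97818302896 + 264191*√248690 ≈ -9.7687e+10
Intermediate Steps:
x(C) = 100
(w(-147 - 1*226, -331) - 370256)*(x(-7) + 264091) = (√((-147 - 1*226)² + (-331)²) - 370256)*(100 + 264091) = (√((-147 - 226)² + 109561) - 370256)*264191 = (√((-373)² + 109561) - 370256)*264191 = (√(139129 + 109561) - 370256)*264191 = (√248690 - 370256)*264191 = (-370256 + √248690)*264191 = -97818302896 + 264191*√248690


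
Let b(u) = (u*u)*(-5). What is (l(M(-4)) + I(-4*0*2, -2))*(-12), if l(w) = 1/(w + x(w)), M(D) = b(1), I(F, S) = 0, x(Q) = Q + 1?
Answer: 4/3 ≈ 1.3333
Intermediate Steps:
x(Q) = 1 + Q
b(u) = -5*u**2 (b(u) = u**2*(-5) = -5*u**2)
M(D) = -5 (M(D) = -5*1**2 = -5*1 = -5)
l(w) = 1/(1 + 2*w) (l(w) = 1/(w + (1 + w)) = 1/(1 + 2*w))
(l(M(-4)) + I(-4*0*2, -2))*(-12) = (1/(1 + 2*(-5)) + 0)*(-12) = (1/(1 - 10) + 0)*(-12) = (1/(-9) + 0)*(-12) = (-1/9 + 0)*(-12) = -1/9*(-12) = 4/3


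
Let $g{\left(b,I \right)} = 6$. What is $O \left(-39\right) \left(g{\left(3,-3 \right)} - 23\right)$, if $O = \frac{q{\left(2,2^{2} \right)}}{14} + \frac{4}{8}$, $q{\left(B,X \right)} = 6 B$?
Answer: $\frac{12597}{14} \approx 899.79$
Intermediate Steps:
$O = \frac{19}{14}$ ($O = \frac{6 \cdot 2}{14} + \frac{4}{8} = 12 \cdot \frac{1}{14} + 4 \cdot \frac{1}{8} = \frac{6}{7} + \frac{1}{2} = \frac{19}{14} \approx 1.3571$)
$O \left(-39\right) \left(g{\left(3,-3 \right)} - 23\right) = \frac{19}{14} \left(-39\right) \left(6 - 23\right) = - \frac{741 \left(6 - 23\right)}{14} = \left(- \frac{741}{14}\right) \left(-17\right) = \frac{12597}{14}$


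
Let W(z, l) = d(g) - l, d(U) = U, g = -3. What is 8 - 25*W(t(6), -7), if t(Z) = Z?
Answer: -92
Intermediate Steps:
W(z, l) = -3 - l
8 - 25*W(t(6), -7) = 8 - 25*(-3 - 1*(-7)) = 8 - 25*(-3 + 7) = 8 - 25*4 = 8 - 100 = -92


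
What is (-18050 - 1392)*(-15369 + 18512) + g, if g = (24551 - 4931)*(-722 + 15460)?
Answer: 228053354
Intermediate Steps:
g = 289159560 (g = 19620*14738 = 289159560)
(-18050 - 1392)*(-15369 + 18512) + g = (-18050 - 1392)*(-15369 + 18512) + 289159560 = -19442*3143 + 289159560 = -61106206 + 289159560 = 228053354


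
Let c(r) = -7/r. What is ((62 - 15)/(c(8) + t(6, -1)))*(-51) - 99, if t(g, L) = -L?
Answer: -19275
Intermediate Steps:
((62 - 15)/(c(8) + t(6, -1)))*(-51) - 99 = ((62 - 15)/(-7/8 - 1*(-1)))*(-51) - 99 = (47/(-7*⅛ + 1))*(-51) - 99 = (47/(-7/8 + 1))*(-51) - 99 = (47/(⅛))*(-51) - 99 = (47*8)*(-51) - 99 = 376*(-51) - 99 = -19176 - 99 = -19275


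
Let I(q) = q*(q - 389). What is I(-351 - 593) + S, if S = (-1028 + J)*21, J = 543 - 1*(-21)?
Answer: 1248608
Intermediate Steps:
J = 564 (J = 543 + 21 = 564)
I(q) = q*(-389 + q)
S = -9744 (S = (-1028 + 564)*21 = -464*21 = -9744)
I(-351 - 593) + S = (-351 - 593)*(-389 + (-351 - 593)) - 9744 = -944*(-389 - 944) - 9744 = -944*(-1333) - 9744 = 1258352 - 9744 = 1248608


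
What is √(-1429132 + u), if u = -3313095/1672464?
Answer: I*√27760290735304383/139372 ≈ 1195.5*I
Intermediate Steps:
u = -1104365/557488 (u = -3313095*1/1672464 = -1104365/557488 ≈ -1.9810)
√(-1429132 + u) = √(-1429132 - 1104365/557488) = √(-796725044781/557488) = I*√27760290735304383/139372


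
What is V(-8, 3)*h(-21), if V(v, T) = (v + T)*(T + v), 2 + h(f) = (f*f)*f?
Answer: -231575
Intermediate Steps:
h(f) = -2 + f³ (h(f) = -2 + (f*f)*f = -2 + f²*f = -2 + f³)
V(v, T) = (T + v)² (V(v, T) = (T + v)*(T + v) = (T + v)²)
V(-8, 3)*h(-21) = (3 - 8)²*(-2 + (-21)³) = (-5)²*(-2 - 9261) = 25*(-9263) = -231575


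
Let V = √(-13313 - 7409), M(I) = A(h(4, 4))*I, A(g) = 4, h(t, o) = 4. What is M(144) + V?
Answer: 576 + I*√20722 ≈ 576.0 + 143.95*I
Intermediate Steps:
M(I) = 4*I
V = I*√20722 (V = √(-20722) = I*√20722 ≈ 143.95*I)
M(144) + V = 4*144 + I*√20722 = 576 + I*√20722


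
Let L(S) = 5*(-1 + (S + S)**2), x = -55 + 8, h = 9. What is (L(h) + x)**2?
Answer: 2458624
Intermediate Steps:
x = -47
L(S) = -5 + 20*S**2 (L(S) = 5*(-1 + (2*S)**2) = 5*(-1 + 4*S**2) = -5 + 20*S**2)
(L(h) + x)**2 = ((-5 + 20*9**2) - 47)**2 = ((-5 + 20*81) - 47)**2 = ((-5 + 1620) - 47)**2 = (1615 - 47)**2 = 1568**2 = 2458624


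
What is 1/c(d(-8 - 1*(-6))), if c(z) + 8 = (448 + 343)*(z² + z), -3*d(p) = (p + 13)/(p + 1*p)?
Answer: 144/198971 ≈ 0.00072372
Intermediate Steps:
d(p) = -(13 + p)/(6*p) (d(p) = -(p + 13)/(3*(p + 1*p)) = -(13 + p)/(3*(p + p)) = -(13 + p)/(3*(2*p)) = -(13 + p)*1/(2*p)/3 = -(13 + p)/(6*p))
c(z) = -8 + 791*z + 791*z² (c(z) = -8 + (448 + 343)*(z² + z) = -8 + 791*(z + z²) = -8 + (791*z + 791*z²) = -8 + 791*z + 791*z²)
1/c(d(-8 - 1*(-6))) = 1/(-8 + 791*((-13 - (-8 - 1*(-6)))/(6*(-8 - 1*(-6)))) + 791*((-13 - (-8 - 1*(-6)))/(6*(-8 - 1*(-6))))²) = 1/(-8 + 791*((-13 - (-8 + 6))/(6*(-8 + 6))) + 791*((-13 - (-8 + 6))/(6*(-8 + 6)))²) = 1/(-8 + 791*((⅙)*(-13 - 1*(-2))/(-2)) + 791*((⅙)*(-13 - 1*(-2))/(-2))²) = 1/(-8 + 791*((⅙)*(-½)*(-13 + 2)) + 791*((⅙)*(-½)*(-13 + 2))²) = 1/(-8 + 791*((⅙)*(-½)*(-11)) + 791*((⅙)*(-½)*(-11))²) = 1/(-8 + 791*(11/12) + 791*(11/12)²) = 1/(-8 + 8701/12 + 791*(121/144)) = 1/(-8 + 8701/12 + 95711/144) = 1/(198971/144) = 144/198971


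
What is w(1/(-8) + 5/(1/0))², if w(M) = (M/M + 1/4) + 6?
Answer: 841/16 ≈ 52.563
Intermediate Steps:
w(M) = 29/4 (w(M) = (1 + 1*(¼)) + 6 = (1 + ¼) + 6 = 5/4 + 6 = 29/4)
w(1/(-8) + 5/(1/0))² = (29/4)² = 841/16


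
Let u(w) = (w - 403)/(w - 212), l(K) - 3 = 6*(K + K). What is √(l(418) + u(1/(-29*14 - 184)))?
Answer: √78553283314110/125081 ≈ 70.858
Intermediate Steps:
l(K) = 3 + 12*K (l(K) = 3 + 6*(K + K) = 3 + 6*(2*K) = 3 + 12*K)
u(w) = (-403 + w)/(-212 + w)
√(l(418) + u(1/(-29*14 - 184))) = √((3 + 12*418) + (-403 + 1/(-29*14 - 184))/(-212 + 1/(-29*14 - 184))) = √((3 + 5016) + (-403 + 1/(-406 - 184))/(-212 + 1/(-406 - 184))) = √(5019 + (-403 + 1/(-590))/(-212 + 1/(-590))) = √(5019 + (-403 - 1/590)/(-212 - 1/590)) = √(5019 - 237771/590/(-125081/590)) = √(5019 - 590/125081*(-237771/590)) = √(5019 + 237771/125081) = √(628019310/125081) = √78553283314110/125081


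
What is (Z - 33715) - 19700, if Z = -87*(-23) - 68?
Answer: -51482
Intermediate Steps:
Z = 1933 (Z = 2001 - 68 = 1933)
(Z - 33715) - 19700 = (1933 - 33715) - 19700 = -31782 - 19700 = -51482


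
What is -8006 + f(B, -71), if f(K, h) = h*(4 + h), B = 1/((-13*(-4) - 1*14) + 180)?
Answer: -3249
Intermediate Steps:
B = 1/218 (B = 1/((52 - 14) + 180) = 1/(38 + 180) = 1/218 ≈ 0.0045872)
-8006 + f(B, -71) = -8006 - 71*(4 - 71) = -8006 - 71*(-67) = -8006 + 4757 = -3249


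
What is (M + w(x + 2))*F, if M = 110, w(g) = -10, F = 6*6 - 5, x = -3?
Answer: 3100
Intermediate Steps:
F = 31 (F = 36 - 5 = 31)
(M + w(x + 2))*F = (110 - 10)*31 = 100*31 = 3100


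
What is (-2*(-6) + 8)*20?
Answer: 400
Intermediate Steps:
(-2*(-6) + 8)*20 = (12 + 8)*20 = 20*20 = 400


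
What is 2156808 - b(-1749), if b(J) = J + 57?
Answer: 2158500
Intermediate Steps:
b(J) = 57 + J
2156808 - b(-1749) = 2156808 - (57 - 1749) = 2156808 - 1*(-1692) = 2156808 + 1692 = 2158500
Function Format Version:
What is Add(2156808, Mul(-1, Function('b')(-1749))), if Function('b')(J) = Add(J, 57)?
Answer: 2158500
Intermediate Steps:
Function('b')(J) = Add(57, J)
Add(2156808, Mul(-1, Function('b')(-1749))) = Add(2156808, Mul(-1, Add(57, -1749))) = Add(2156808, Mul(-1, -1692)) = Add(2156808, 1692) = 2158500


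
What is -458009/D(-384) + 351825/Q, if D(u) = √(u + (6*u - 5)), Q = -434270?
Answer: -70365/86854 + 458009*I*√2693/2693 ≈ -0.81015 + 8825.8*I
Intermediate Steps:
D(u) = √(-5 + 7*u) (D(u) = √(u + (-5 + 6*u)) = √(-5 + 7*u))
-458009/D(-384) + 351825/Q = -458009/√(-5 + 7*(-384)) + 351825/(-434270) = -458009/√(-5 - 2688) + 351825*(-1/434270) = -458009*(-I*√2693/2693) - 70365/86854 = -(-458009)*I*√2693/2693 - 70365/86854 = 458009*I*√2693/2693 - 70365/86854 = -70365/86854 + 458009*I*√2693/2693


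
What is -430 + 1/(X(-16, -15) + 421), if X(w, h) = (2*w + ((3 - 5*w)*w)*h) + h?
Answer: -8726419/20294 ≈ -430.00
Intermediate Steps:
X(w, h) = h + 2*w + h*w*(3 - 5*w) (X(w, h) = (2*w + (w*(3 - 5*w))*h) + h = (2*w + h*w*(3 - 5*w)) + h = h + 2*w + h*w*(3 - 5*w))
-430 + 1/(X(-16, -15) + 421) = -430 + 1/((-15 + 2*(-16) - 5*(-15)*(-16)² + 3*(-15)*(-16)) + 421) = -430 + 1/((-15 - 32 - 5*(-15)*256 + 720) + 421) = -430 + 1/((-15 - 32 + 19200 + 720) + 421) = -430 + 1/(19873 + 421) = -430 + 1/20294 = -8726419/20294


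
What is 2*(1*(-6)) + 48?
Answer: 36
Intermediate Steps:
2*(1*(-6)) + 48 = 2*(-6) + 48 = -12 + 48 = 36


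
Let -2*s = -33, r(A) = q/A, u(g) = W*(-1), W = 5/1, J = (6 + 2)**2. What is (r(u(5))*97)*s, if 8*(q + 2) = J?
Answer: -9603/5 ≈ -1920.6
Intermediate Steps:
J = 64 (J = 8**2 = 64)
W = 5 (W = 5*1 = 5)
q = 6 (q = -2 + (1/8)*64 = -2 + 8 = 6)
u(g) = -5 (u(g) = 5*(-1) = -5)
r(A) = 6/A
s = 33/2 (s = -1/2*(-33) = 33/2 ≈ 16.500)
(r(u(5))*97)*s = ((6/(-5))*97)*(33/2) = ((6*(-1/5))*97)*(33/2) = -6/5*97*(33/2) = -582/5*33/2 = -9603/5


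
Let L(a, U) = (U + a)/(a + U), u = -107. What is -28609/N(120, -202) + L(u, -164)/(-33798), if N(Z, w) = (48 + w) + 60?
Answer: 241731722/794253 ≈ 304.35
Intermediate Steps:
L(a, U) = 1 (L(a, U) = (U + a)/(U + a) = 1)
N(Z, w) = 108 + w
-28609/N(120, -202) + L(u, -164)/(-33798) = -28609/(108 - 202) + 1/(-33798) = -28609/(-94) + 1*(-1/33798) = -28609*(-1/94) - 1/33798 = 28609/94 - 1/33798 = 241731722/794253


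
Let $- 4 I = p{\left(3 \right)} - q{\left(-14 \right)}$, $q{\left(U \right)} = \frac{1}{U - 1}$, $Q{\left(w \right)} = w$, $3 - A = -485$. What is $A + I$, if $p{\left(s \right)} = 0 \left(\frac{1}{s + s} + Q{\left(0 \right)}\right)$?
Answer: $\frac{29279}{60} \approx 487.98$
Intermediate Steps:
$A = 488$ ($A = 3 - -485 = 3 + 485 = 488$)
$q{\left(U \right)} = \frac{1}{-1 + U}$
$p{\left(s \right)} = 0$ ($p{\left(s \right)} = 0 \left(\frac{1}{s + s} + 0\right) = 0 \left(\frac{1}{2 s} + 0\right) = 0 \frac{1}{2 s} = 0$)
$I = - \frac{1}{60}$ ($I = - \frac{0 - \frac{1}{-1 - 14}}{4} = - \frac{0 - \frac{1}{-15}}{4} = - \frac{0 - - \frac{1}{15}}{4} = - \frac{0 + \frac{1}{15}}{4} = \left(- \frac{1}{4}\right) \frac{1}{15} = - \frac{1}{60} \approx -0.016667$)
$A + I = 488 - \frac{1}{60} = \frac{29279}{60}$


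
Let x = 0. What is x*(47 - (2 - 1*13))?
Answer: 0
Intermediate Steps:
x*(47 - (2 - 1*13)) = 0*(47 - (2 - 1*13)) = 0*(47 - (2 - 13)) = 0*(47 - 1*(-11)) = 0*(47 + 11) = 0*58 = 0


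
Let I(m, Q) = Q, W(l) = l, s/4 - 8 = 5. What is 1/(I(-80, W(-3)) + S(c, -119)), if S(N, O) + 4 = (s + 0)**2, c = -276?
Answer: 1/2697 ≈ 0.00037078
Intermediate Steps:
s = 52 (s = 32 + 4*5 = 32 + 20 = 52)
S(N, O) = 2700 (S(N, O) = -4 + (52 + 0)**2 = -4 + 52**2 = -4 + 2704 = 2700)
1/(I(-80, W(-3)) + S(c, -119)) = 1/(-3 + 2700) = 1/2697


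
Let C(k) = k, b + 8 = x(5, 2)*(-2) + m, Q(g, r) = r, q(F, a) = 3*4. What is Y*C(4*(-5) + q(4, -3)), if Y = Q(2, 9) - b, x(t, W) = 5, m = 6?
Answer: -168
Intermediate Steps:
q(F, a) = 12
b = -12 (b = -8 + (5*(-2) + 6) = -8 + (-10 + 6) = -8 - 4 = -12)
Y = 21 (Y = 9 - 1*(-12) = 9 + 12 = 21)
Y*C(4*(-5) + q(4, -3)) = 21*(4*(-5) + 12) = 21*(-20 + 12) = 21*(-8) = -168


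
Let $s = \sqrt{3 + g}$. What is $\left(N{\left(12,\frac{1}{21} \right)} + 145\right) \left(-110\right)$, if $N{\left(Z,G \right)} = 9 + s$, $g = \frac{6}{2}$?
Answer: $-16940 - 110 \sqrt{6} \approx -17209.0$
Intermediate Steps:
$g = 3$ ($g = 6 \cdot \frac{1}{2} = 3$)
$s = \sqrt{6}$ ($s = \sqrt{3 + 3} = \sqrt{6} \approx 2.4495$)
$N{\left(Z,G \right)} = 9 + \sqrt{6}$
$\left(N{\left(12,\frac{1}{21} \right)} + 145\right) \left(-110\right) = \left(\left(9 + \sqrt{6}\right) + 145\right) \left(-110\right) = \left(154 + \sqrt{6}\right) \left(-110\right) = -16940 - 110 \sqrt{6}$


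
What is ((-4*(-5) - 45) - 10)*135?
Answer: -4725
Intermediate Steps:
((-4*(-5) - 45) - 10)*135 = ((20 - 45) - 10)*135 = (-25 - 10)*135 = -35*135 = -4725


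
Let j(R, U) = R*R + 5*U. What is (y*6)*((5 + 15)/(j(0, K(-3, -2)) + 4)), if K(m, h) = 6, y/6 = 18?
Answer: 6480/17 ≈ 381.18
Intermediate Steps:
y = 108 (y = 6*18 = 108)
j(R, U) = R² + 5*U
(y*6)*((5 + 15)/(j(0, K(-3, -2)) + 4)) = (108*6)*((5 + 15)/((0² + 5*6) + 4)) = 648*(20/((0 + 30) + 4)) = 648*(20/(30 + 4)) = 648*(20/34) = 648*(20*(1/34)) = 648*(10/17) = 6480/17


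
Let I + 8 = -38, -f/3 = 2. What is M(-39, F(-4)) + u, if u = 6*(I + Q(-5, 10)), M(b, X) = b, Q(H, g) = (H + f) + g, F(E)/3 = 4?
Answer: -321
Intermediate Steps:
f = -6 (f = -3*2 = -6)
F(E) = 12 (F(E) = 3*4 = 12)
I = -46 (I = -8 - 38 = -46)
Q(H, g) = -6 + H + g (Q(H, g) = (H - 6) + g = (-6 + H) + g = -6 + H + g)
u = -282 (u = 6*(-46 + (-6 - 5 + 10)) = 6*(-46 - 1) = 6*(-47) = -282)
M(-39, F(-4)) + u = -39 - 282 = -321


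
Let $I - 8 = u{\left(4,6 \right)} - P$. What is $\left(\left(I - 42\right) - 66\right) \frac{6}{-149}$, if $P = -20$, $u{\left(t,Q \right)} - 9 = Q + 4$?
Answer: $\frac{366}{149} \approx 2.4564$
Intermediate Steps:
$u{\left(t,Q \right)} = 13 + Q$ ($u{\left(t,Q \right)} = 9 + \left(Q + 4\right) = 9 + \left(4 + Q\right) = 13 + Q$)
$I = 47$ ($I = 8 + \left(\left(13 + 6\right) - -20\right) = 8 + \left(19 + 20\right) = 8 + 39 = 47$)
$\left(\left(I - 42\right) - 66\right) \frac{6}{-149} = \left(\left(47 - 42\right) - 66\right) \frac{6}{-149} = \left(5 - 66\right) 6 \left(- \frac{1}{149}\right) = \left(-61\right) \left(- \frac{6}{149}\right) = \frac{366}{149}$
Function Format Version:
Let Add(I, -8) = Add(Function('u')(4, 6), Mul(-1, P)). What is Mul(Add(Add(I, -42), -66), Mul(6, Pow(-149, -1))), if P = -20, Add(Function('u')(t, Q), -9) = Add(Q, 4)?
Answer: Rational(366, 149) ≈ 2.4564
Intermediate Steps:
Function('u')(t, Q) = Add(13, Q) (Function('u')(t, Q) = Add(9, Add(Q, 4)) = Add(9, Add(4, Q)) = Add(13, Q))
I = 47 (I = Add(8, Add(Add(13, 6), Mul(-1, -20))) = Add(8, Add(19, 20)) = Add(8, 39) = 47)
Mul(Add(Add(I, -42), -66), Mul(6, Pow(-149, -1))) = Mul(Add(Add(47, -42), -66), Mul(6, Pow(-149, -1))) = Mul(Add(5, -66), Mul(6, Rational(-1, 149))) = Mul(-61, Rational(-6, 149)) = Rational(366, 149)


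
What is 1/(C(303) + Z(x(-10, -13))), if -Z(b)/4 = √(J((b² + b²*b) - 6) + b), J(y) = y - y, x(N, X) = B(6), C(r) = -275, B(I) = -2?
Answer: I/(-275*I + 4*√2) ≈ -0.0036348 + 7.477e-5*I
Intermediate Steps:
x(N, X) = -2
J(y) = 0
Z(b) = -4*√b (Z(b) = -4*√(0 + b) = -4*√b)
1/(C(303) + Z(x(-10, -13))) = 1/(-275 - 4*I*√2)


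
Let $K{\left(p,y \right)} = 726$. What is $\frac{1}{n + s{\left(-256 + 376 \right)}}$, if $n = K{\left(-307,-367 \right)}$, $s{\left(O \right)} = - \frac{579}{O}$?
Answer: $\frac{40}{28847} \approx 0.0013866$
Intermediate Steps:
$n = 726$
$\frac{1}{n + s{\left(-256 + 376 \right)}} = \frac{1}{726 - \frac{579}{-256 + 376}} = \frac{1}{726 - \frac{579}{120}} = \frac{1}{726 - \frac{193}{40}} = \frac{1}{\frac{28847}{40}} = \frac{40}{28847}$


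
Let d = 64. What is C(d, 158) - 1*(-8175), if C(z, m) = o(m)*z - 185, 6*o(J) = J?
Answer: 29026/3 ≈ 9675.3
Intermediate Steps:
o(J) = J/6
C(z, m) = -185 + m*z/6 (C(z, m) = (m/6)*z - 185 = m*z/6 - 185 = -185 + m*z/6)
C(d, 158) - 1*(-8175) = (-185 + (⅙)*158*64) - 1*(-8175) = (-185 + 5056/3) + 8175 = 4501/3 + 8175 = 29026/3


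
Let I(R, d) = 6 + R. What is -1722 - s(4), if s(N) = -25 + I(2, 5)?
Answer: -1705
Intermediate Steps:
s(N) = -17 (s(N) = -25 + (6 + 2) = -25 + 8 = -17)
-1722 - s(4) = -1722 - 1*(-17) = -1722 + 17 = -1705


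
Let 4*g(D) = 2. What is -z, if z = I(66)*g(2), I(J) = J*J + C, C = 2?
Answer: -2179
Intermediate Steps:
g(D) = 1/2 (g(D) = (1/4)*2 = 1/2)
I(J) = 2 + J**2 (I(J) = J*J + 2 = J**2 + 2 = 2 + J**2)
z = 2179 (z = (2 + 66**2)*(1/2) = (2 + 4356)*(1/2) = 4358*(1/2) = 2179)
-z = -1*2179 = -2179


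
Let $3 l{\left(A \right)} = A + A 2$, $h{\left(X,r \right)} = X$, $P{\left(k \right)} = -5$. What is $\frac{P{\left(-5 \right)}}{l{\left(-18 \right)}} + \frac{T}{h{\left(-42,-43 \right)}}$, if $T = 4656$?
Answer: $- \frac{13933}{126} \approx -110.58$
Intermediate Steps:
$l{\left(A \right)} = A$ ($l{\left(A \right)} = \frac{A + A 2}{3} = \frac{A + 2 A}{3} = \frac{3 A}{3} = A$)
$\frac{P{\left(-5 \right)}}{l{\left(-18 \right)}} + \frac{T}{h{\left(-42,-43 \right)}} = - \frac{5}{-18} + \frac{4656}{-42} = \left(-5\right) \left(- \frac{1}{18}\right) + 4656 \left(- \frac{1}{42}\right) = \frac{5}{18} - \frac{776}{7} = - \frac{13933}{126}$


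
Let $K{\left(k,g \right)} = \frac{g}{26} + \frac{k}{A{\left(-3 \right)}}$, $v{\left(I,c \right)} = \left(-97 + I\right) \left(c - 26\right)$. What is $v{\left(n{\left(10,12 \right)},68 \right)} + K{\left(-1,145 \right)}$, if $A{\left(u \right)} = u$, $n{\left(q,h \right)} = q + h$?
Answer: $- \frac{245239}{78} \approx -3144.1$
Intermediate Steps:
$n{\left(q,h \right)} = h + q$
$v{\left(I,c \right)} = \left(-97 + I\right) \left(-26 + c\right)$
$K{\left(k,g \right)} = - \frac{k}{3} + \frac{g}{26}$ ($K{\left(k,g \right)} = \frac{g}{26} + \frac{k}{-3} = g \frac{1}{26} + k \left(- \frac{1}{3}\right) = \frac{g}{26} - \frac{k}{3} = - \frac{k}{3} + \frac{g}{26}$)
$v{\left(n{\left(10,12 \right)},68 \right)} + K{\left(-1,145 \right)} = \left(2522 - 6596 - 26 \left(12 + 10\right) + \left(12 + 10\right) 68\right) + \left(\left(- \frac{1}{3}\right) \left(-1\right) + \frac{1}{26} \cdot 145\right) = \left(2522 - 6596 - 572 + 22 \cdot 68\right) + \left(\frac{1}{3} + \frac{145}{26}\right) = \left(2522 - 6596 - 572 + 1496\right) + \frac{461}{78} = -3150 + \frac{461}{78} = - \frac{245239}{78}$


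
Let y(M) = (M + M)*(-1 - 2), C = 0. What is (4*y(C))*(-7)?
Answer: 0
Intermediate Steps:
y(M) = -6*M (y(M) = (2*M)*(-3) = -6*M)
(4*y(C))*(-7) = (4*(-6*0))*(-7) = (4*0)*(-7) = 0*(-7) = 0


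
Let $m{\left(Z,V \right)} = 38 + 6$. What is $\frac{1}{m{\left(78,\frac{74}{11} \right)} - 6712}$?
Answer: $- \frac{1}{6668} \approx -0.00014997$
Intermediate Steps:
$m{\left(Z,V \right)} = 44$
$\frac{1}{m{\left(78,\frac{74}{11} \right)} - 6712} = \frac{1}{44 - 6712} = \frac{1}{-6668} = - \frac{1}{6668}$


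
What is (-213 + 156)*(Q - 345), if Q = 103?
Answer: 13794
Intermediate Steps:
(-213 + 156)*(Q - 345) = (-213 + 156)*(103 - 345) = -57*(-242) = 13794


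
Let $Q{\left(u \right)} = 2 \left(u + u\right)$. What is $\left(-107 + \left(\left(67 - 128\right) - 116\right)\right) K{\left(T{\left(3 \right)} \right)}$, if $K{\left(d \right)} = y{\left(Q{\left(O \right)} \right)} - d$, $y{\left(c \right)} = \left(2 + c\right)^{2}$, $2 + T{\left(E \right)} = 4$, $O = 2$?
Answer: $-27832$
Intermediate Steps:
$T{\left(E \right)} = 2$ ($T{\left(E \right)} = -2 + 4 = 2$)
$Q{\left(u \right)} = 4 u$ ($Q{\left(u \right)} = 2 \cdot 2 u = 4 u$)
$K{\left(d \right)} = 100 - d$ ($K{\left(d \right)} = \left(2 + 4 \cdot 2\right)^{2} - d = \left(2 + 8\right)^{2} - d = 10^{2} - d = 100 - d$)
$\left(-107 + \left(\left(67 - 128\right) - 116\right)\right) K{\left(T{\left(3 \right)} \right)} = \left(-107 + \left(\left(67 - 128\right) - 116\right)\right) \left(100 - 2\right) = \left(-107 - 177\right) \left(100 - 2\right) = \left(-107 - 177\right) 98 = \left(-284\right) 98 = -27832$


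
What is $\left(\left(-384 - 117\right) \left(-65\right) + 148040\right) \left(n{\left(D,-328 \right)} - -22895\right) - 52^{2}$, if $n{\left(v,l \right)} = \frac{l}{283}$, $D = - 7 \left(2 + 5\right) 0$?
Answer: $\frac{1170131263753}{283} \approx 4.1347 \cdot 10^{9}$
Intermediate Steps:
$D = 0$ ($D = \left(-7\right) 7 \cdot 0 = \left(-49\right) 0 = 0$)
$n{\left(v,l \right)} = \frac{l}{283}$ ($n{\left(v,l \right)} = l \frac{1}{283} = \frac{l}{283}$)
$\left(\left(-384 - 117\right) \left(-65\right) + 148040\right) \left(n{\left(D,-328 \right)} - -22895\right) - 52^{2} = \left(\left(-384 - 117\right) \left(-65\right) + 148040\right) \left(\frac{1}{283} \left(-328\right) - -22895\right) - 52^{2} = \left(\left(-501\right) \left(-65\right) + 148040\right) \left(- \frac{328}{283} + 22895\right) - 2704 = \left(32565 + 148040\right) \frac{6478957}{283} - 2704 = 180605 \cdot \frac{6478957}{283} - 2704 = \frac{1170132028985}{283} - 2704 = \frac{1170131263753}{283}$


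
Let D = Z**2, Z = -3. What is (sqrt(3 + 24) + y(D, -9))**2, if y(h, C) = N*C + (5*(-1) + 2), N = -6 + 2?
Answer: 1116 + 198*sqrt(3) ≈ 1458.9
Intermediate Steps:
N = -4
D = 9 (D = (-3)**2 = 9)
y(h, C) = -3 - 4*C (y(h, C) = -4*C + (5*(-1) + 2) = -4*C + (-5 + 2) = -4*C - 3 = -3 - 4*C)
(sqrt(3 + 24) + y(D, -9))**2 = (sqrt(3 + 24) + (-3 - 4*(-9)))**2 = (sqrt(27) + (-3 + 36))**2 = (3*sqrt(3) + 33)**2 = (33 + 3*sqrt(3))**2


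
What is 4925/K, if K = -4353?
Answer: -4925/4353 ≈ -1.1314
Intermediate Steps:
4925/K = 4925/(-4353) = 4925*(-1/4353) = -4925/4353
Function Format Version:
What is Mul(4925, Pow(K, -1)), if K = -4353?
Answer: Rational(-4925, 4353) ≈ -1.1314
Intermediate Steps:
Mul(4925, Pow(K, -1)) = Mul(4925, Pow(-4353, -1)) = Mul(4925, Rational(-1, 4353)) = Rational(-4925, 4353)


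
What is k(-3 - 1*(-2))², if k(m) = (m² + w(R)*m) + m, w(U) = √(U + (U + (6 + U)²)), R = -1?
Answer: 23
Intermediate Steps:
w(U) = √((6 + U)² + 2*U)
k(m) = m + m² + m*√23 (k(m) = (m² + √((6 - 1)² + 2*(-1))*m) + m = (m² + √(5² - 2)*m) + m = (m² + √(25 - 2)*m) + m = (m² + √23*m) + m = (m² + m*√23) + m = m + m² + m*√23)
k(-3 - 1*(-2))² = ((-3 - 1*(-2))*(1 + (-3 - 1*(-2)) + √23))² = ((-3 + 2)*(1 + (-3 + 2) + √23))² = (-(1 - 1 + √23))² = (-√23)² = 23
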